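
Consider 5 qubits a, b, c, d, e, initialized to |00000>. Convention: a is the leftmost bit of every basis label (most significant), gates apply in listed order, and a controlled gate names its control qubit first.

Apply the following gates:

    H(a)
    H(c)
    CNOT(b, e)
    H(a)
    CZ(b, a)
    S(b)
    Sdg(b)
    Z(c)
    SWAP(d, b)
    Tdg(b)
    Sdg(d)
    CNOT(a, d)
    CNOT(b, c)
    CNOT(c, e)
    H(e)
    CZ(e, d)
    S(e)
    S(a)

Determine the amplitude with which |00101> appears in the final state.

The amplitude on |00101> is I/2. Key observation: the block from step 6 through step 7 cancels to the identity and can be dropped.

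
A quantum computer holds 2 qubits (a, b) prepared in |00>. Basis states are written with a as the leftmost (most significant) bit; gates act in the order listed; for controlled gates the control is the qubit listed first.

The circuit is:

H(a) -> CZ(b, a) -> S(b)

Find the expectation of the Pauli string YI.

In the final state, YI has expectation 0.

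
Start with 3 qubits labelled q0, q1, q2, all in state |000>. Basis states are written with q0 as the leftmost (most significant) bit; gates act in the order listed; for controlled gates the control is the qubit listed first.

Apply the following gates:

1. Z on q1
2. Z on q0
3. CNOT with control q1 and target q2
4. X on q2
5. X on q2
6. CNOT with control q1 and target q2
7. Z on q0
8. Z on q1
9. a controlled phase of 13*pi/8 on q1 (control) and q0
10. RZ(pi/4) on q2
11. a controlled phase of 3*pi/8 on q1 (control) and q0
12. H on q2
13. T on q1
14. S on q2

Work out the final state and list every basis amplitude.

After the circuit, the state carries amplitude -sqrt(2)*exp(7*I*pi/8)/2 on |000>, sqrt(2)*exp(3*I*pi/8)/2 on |001>, and 0 on every other basis state. Key observation: the block from step 1 through step 8 cancels to the identity and can be dropped.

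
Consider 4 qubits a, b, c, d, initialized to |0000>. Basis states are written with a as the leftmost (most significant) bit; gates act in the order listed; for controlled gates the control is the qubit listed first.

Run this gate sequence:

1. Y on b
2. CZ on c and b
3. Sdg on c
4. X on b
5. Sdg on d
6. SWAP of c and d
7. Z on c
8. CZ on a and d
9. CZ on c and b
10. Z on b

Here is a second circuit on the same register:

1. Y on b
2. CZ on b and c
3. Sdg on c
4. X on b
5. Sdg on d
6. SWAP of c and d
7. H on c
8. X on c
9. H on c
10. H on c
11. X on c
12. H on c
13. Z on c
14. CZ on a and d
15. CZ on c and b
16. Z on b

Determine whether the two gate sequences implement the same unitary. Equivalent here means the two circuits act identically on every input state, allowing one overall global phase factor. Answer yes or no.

Yes — the two circuits implement the same unitary up to a global phase.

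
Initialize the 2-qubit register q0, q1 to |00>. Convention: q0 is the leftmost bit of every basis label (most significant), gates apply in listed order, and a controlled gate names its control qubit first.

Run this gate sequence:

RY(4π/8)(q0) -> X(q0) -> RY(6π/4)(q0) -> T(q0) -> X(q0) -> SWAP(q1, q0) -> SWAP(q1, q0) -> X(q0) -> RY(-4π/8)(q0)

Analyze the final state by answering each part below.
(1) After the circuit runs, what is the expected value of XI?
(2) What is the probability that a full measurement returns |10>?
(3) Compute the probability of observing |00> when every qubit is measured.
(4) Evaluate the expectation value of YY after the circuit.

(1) The observable XI averages to -1.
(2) A full measurement returns |10> with probability 1/2.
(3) The probability of measuring |00> is 1/2.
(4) The expectation value of YY is 0.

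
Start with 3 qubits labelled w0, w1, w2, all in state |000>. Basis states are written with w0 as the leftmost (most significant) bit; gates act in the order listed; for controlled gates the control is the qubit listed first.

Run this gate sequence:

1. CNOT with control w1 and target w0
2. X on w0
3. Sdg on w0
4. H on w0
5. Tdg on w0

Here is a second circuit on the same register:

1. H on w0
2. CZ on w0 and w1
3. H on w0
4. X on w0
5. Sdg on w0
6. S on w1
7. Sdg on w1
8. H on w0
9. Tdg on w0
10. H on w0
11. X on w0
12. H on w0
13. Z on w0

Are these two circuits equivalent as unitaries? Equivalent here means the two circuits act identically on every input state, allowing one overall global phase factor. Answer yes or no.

Yes: on every input state the two circuits agree up to one overall phase factor.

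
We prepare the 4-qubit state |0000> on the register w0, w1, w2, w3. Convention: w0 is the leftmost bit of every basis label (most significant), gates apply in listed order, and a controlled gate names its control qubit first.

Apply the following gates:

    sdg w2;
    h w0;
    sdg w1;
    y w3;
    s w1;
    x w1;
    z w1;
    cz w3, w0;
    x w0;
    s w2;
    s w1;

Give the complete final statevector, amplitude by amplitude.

After the circuit, the state carries amplitude -sqrt(2)/2 on |0101>, sqrt(2)/2 on |1101>, and 0 on every other basis state.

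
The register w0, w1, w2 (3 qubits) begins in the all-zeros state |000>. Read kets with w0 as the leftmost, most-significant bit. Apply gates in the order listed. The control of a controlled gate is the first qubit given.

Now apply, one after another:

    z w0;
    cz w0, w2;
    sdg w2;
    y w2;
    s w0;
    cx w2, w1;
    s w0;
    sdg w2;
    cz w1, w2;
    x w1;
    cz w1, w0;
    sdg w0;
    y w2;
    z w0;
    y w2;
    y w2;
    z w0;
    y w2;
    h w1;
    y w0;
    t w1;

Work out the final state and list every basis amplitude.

After the circuit, the state carries amplitude -sqrt(2)*I/2 on |101>, -sqrt(2)*exp(3*I*pi/4)/2 on |111>, and 0 on every other basis state. Key observation: the block from step 13 through step 18 cancels to the identity and can be dropped.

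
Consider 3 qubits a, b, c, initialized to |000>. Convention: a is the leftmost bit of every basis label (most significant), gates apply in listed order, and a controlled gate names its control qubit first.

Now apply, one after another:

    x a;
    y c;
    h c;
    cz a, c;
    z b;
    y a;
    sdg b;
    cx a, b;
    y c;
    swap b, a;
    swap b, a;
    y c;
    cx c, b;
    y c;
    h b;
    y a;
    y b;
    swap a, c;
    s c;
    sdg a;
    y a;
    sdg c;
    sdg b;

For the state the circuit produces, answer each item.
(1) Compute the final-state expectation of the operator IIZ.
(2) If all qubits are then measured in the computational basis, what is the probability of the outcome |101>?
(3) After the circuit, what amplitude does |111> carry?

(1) In the final state, IIZ has expectation -1.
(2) A full measurement returns |101> with probability 1/4.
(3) The amplitude on |111> is I/2.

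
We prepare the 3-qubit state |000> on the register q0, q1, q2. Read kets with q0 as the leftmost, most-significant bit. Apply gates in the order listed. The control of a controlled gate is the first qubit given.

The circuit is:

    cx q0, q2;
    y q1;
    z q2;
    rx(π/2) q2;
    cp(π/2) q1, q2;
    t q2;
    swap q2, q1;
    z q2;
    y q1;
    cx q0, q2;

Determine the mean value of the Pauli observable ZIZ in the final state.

The expectation value of ZIZ is -1.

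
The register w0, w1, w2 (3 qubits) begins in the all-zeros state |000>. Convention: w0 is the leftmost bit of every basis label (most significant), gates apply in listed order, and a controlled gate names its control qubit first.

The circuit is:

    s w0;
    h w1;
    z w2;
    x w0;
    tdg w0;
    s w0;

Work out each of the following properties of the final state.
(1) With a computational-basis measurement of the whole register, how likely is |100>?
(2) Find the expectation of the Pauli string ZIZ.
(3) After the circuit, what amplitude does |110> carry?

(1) Outcome |100> occurs with probability 1/2.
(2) In the final state, ZIZ has expectation -1.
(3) The final state's coefficient on |110> equals sqrt(2)*exp(I*pi/4)/2.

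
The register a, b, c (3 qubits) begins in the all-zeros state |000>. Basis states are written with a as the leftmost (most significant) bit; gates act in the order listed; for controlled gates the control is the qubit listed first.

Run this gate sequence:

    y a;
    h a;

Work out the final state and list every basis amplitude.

After the circuit, the state carries amplitude sqrt(2)*I/2 on |000>, -sqrt(2)*I/2 on |100>, and 0 on every other basis state.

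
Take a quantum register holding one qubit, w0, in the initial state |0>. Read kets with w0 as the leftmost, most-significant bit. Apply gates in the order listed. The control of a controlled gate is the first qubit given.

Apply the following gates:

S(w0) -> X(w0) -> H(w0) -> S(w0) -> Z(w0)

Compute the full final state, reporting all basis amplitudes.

The resulting statevector has amplitude sqrt(2)/2 on |0>, sqrt(2)*I/2 on |1>.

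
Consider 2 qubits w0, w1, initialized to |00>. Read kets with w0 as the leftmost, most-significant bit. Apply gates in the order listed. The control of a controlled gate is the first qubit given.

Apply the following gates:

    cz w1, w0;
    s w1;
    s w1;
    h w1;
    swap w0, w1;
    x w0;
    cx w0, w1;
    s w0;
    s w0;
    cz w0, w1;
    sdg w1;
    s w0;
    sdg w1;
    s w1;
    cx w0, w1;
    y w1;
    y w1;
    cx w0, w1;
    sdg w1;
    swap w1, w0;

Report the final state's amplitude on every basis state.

The resulting statevector has amplitude sqrt(2)/2 on |00>, 0 on |01>, 0 on |10>, -sqrt(2)*I/2 on |11>. Key observation: steps 14-19 multiply out to the identity, so the circuit reduces to the remaining gates.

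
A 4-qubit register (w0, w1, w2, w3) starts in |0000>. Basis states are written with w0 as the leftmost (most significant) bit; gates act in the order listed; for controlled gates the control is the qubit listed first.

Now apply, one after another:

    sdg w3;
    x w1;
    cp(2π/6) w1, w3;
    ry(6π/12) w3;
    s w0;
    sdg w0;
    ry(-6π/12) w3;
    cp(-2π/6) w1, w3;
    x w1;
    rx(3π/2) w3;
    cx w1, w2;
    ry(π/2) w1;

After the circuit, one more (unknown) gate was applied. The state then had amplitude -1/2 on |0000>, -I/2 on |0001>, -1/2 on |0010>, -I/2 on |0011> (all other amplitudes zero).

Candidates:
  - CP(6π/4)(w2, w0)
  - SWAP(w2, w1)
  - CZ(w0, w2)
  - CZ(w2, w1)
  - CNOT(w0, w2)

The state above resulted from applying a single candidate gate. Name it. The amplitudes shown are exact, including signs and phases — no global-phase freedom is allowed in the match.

The unique candidate consistent with the amplitudes is SWAP(w2, w1). Key observation: steps 2-9 multiply out to the identity, so the circuit reduces to the remaining gates.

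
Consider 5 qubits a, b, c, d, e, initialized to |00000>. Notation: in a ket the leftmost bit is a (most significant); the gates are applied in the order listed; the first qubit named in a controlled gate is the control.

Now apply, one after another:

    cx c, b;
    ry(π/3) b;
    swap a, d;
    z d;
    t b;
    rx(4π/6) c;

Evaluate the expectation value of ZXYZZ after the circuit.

The expectation value of ZXYZZ is -3*sqrt(2)/8.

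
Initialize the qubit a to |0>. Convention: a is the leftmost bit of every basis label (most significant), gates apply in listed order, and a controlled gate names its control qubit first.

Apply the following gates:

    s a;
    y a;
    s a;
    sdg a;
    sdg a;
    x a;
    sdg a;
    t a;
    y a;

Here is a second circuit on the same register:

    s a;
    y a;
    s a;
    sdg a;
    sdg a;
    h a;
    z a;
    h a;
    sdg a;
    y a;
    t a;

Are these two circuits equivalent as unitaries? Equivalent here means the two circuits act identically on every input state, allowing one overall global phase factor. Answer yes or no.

No, they are not equivalent — no single phase factor reconciles the two unitaries.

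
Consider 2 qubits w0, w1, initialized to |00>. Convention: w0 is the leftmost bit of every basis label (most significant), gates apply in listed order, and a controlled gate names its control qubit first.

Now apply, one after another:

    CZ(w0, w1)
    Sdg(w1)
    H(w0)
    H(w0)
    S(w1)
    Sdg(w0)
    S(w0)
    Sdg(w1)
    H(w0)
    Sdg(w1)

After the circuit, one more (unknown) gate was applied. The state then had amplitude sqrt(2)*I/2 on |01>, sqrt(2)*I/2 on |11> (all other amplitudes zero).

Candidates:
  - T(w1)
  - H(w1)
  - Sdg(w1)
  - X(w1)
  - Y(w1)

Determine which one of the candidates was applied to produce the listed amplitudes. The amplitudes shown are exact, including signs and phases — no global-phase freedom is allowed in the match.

The unique candidate consistent with the amplitudes is Y(w1). Key observation: gates 4-9 undo each other exactly, leaving only the rest of the circuit to track.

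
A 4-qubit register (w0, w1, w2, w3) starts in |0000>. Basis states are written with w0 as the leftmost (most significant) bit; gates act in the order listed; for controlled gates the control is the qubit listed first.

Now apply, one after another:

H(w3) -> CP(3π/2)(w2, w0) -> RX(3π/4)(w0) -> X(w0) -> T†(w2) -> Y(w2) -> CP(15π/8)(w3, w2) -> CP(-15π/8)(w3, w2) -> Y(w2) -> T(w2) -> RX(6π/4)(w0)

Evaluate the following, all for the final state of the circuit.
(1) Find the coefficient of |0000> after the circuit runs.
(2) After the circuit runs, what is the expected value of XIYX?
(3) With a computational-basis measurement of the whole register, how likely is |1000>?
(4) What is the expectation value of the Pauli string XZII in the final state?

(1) The final state's coefficient on |0000> equals -I*sqrt(2 - sqrt(2))/4 + I*sqrt(sqrt(2) + 2)/4.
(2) In the final state, XIYX has expectation 0.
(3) The probability of measuring |1000> is sqrt(2)/8 + 1/4.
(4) In the final state, XZII has expectation 0.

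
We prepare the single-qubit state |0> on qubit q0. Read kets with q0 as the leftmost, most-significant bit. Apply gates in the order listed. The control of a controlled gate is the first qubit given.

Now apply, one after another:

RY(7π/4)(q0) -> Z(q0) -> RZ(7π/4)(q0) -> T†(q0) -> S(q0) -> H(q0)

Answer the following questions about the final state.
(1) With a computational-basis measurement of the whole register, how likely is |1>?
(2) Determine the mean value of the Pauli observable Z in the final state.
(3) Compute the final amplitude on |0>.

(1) Outcome |1> occurs with probability 1/2 - sqrt(2)/4.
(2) In the final state, Z has expectation sqrt(2)/2.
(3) |0> carries amplitude sqrt(2)*(sqrt(2 - sqrt(2)) + sqrt(sqrt(2) + 2))*exp(I*pi/8)/4 in the final state.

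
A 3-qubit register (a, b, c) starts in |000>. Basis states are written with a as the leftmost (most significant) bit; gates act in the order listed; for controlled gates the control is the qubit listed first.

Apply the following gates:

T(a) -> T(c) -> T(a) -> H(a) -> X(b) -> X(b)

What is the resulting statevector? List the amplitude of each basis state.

The resulting statevector has amplitude sqrt(2)/2 on |000>, sqrt(2)/2 on |100>, and 0 on every other basis state.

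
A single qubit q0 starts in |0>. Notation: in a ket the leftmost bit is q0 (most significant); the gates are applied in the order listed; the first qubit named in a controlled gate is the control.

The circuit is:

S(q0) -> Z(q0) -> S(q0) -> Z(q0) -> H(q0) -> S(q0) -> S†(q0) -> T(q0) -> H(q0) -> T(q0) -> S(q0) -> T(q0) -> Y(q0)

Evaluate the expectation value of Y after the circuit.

The observable Y averages to sqrt(2)/2.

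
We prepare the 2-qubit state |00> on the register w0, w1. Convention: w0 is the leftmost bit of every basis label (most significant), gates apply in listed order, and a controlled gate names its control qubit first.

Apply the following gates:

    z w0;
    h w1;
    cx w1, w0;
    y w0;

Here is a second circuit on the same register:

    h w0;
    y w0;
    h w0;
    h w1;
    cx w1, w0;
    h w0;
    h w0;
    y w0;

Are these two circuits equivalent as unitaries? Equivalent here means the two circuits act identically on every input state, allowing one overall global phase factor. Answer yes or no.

No — the two circuits implement different unitaries, even allowing a global phase.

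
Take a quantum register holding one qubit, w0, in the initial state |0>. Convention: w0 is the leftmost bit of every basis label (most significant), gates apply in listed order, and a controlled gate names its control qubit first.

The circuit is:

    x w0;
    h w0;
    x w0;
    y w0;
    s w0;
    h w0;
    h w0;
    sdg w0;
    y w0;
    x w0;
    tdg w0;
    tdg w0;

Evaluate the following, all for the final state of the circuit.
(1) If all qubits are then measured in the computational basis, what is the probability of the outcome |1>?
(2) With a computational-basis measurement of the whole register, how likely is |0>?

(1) A full measurement returns |1> with probability 1/2. Key observation: gates 3-10 undo each other exactly, leaving only the rest of the circuit to track.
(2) The probability of measuring |0> is 1/2.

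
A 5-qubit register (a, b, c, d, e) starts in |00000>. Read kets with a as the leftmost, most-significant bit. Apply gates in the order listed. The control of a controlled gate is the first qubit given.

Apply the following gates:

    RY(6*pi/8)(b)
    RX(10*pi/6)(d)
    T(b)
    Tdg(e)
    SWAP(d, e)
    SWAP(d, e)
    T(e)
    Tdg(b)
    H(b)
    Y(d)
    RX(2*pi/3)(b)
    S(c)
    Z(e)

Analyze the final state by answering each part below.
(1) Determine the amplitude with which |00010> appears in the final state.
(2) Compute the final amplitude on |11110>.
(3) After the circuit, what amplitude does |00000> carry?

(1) The amplitude on |00010> is -3*sqrt(4 - 2*sqrt(2))/16 + 3*sqrt(2*sqrt(2) + 4)/16 - I*sqrt(6*sqrt(2) + 12)/16 - I*sqrt(12 - 6*sqrt(2))/16.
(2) The amplitude on |11110> is 0.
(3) The final state's coefficient on |00000> equals -sqrt(2*sqrt(2) + 4)/16 - sqrt(4 - 2*sqrt(2))/16 - I*sqrt(6*sqrt(2) + 12)/16 + I*sqrt(12 - 6*sqrt(2))/16.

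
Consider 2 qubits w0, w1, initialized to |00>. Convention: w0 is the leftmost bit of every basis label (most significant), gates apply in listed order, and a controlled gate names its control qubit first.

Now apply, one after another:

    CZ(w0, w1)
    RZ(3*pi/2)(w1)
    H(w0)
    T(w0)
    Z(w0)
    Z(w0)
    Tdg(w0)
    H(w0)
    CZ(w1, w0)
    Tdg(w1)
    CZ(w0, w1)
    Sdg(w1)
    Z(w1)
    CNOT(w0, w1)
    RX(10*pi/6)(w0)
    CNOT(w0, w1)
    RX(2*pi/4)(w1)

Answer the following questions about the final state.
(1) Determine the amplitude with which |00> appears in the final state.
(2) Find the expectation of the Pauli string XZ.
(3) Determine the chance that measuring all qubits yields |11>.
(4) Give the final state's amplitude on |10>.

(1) |00> carries amplitude sqrt(6)*exp(I*pi/4)/4 in the final state. Key observation: steps 3-8 multiply out to the identity, so the circuit reduces to the remaining gates.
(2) In the final state, XZ has expectation sqrt(3)/2.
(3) Outcome |11> occurs with probability 1/8.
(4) |10> carries amplitude sqrt(2)*exp(I*pi/4)/4 in the final state.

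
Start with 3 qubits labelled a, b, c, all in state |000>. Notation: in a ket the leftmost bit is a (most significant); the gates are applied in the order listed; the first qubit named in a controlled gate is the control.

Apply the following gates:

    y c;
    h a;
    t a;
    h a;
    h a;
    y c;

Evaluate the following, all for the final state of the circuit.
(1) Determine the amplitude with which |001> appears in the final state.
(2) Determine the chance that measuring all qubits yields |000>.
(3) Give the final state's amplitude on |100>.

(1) The final state's coefficient on |001> equals 0.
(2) A full measurement returns |000> with probability 1/2.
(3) The final state's coefficient on |100> equals sqrt(2)*exp(I*pi/4)/2.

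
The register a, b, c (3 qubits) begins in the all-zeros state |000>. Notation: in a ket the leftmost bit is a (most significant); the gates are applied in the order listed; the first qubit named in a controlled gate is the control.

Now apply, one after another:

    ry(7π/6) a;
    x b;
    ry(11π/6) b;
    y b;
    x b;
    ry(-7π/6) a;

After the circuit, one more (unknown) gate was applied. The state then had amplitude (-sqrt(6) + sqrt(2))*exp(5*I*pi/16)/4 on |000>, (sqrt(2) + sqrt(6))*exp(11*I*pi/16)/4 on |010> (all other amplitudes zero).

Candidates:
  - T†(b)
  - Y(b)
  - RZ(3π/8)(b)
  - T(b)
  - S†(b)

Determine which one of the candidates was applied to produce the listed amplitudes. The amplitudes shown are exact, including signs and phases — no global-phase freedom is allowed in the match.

It was RZ(3π/8)(b) that produced the state shown.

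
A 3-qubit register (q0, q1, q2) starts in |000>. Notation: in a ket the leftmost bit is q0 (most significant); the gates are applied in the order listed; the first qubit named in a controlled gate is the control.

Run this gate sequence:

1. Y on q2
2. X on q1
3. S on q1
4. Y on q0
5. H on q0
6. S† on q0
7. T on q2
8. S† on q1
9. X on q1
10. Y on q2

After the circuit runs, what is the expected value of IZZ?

The observable IZZ averages to 1.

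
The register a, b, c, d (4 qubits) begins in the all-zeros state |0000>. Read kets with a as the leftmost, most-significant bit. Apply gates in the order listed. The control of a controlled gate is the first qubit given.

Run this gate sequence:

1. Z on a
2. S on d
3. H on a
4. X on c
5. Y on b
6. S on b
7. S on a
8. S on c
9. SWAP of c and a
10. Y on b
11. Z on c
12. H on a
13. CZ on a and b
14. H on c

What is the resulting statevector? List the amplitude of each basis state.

The final amplitudes are sqrt(2)*(-1 + I)/4 on |0000>, sqrt(2)*(-1 - I)/4 on |0010>, sqrt(2)*(1 - I)/4 on |1000>, sqrt(2)*(1 + I)/4 on |1010>, and 0 on every other basis state.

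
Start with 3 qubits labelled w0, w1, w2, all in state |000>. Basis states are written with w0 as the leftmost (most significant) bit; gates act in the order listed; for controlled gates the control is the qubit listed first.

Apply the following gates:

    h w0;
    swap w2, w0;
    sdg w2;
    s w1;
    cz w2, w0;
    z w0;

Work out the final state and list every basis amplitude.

After the circuit, the state carries amplitude sqrt(2)/2 on |000>, -sqrt(2)*I/2 on |001>, and 0 on every other basis state.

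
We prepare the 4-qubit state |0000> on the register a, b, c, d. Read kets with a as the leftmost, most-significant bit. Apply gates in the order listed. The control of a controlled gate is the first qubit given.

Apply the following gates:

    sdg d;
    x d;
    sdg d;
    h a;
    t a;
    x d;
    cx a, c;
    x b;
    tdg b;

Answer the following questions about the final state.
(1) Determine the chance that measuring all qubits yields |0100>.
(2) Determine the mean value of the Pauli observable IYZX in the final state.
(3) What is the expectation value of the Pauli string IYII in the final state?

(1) Outcome |0100> occurs with probability 1/2.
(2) In the final state, IYZX has expectation 0.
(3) The observable IYII averages to 0.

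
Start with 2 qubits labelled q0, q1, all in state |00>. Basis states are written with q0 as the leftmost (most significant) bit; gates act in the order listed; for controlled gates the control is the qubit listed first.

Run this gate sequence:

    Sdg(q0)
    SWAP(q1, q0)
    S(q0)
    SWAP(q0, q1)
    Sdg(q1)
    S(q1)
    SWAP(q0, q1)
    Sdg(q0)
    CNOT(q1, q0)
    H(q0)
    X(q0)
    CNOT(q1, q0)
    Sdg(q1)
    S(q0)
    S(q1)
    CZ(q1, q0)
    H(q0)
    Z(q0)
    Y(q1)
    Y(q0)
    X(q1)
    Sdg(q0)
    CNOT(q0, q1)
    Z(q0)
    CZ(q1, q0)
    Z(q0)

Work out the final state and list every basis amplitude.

After the circuit, the state carries amplitude -1/2 + I/2 on |00>, 0 on |01>, 0 on |10>, 1/2 - I/2 on |11>.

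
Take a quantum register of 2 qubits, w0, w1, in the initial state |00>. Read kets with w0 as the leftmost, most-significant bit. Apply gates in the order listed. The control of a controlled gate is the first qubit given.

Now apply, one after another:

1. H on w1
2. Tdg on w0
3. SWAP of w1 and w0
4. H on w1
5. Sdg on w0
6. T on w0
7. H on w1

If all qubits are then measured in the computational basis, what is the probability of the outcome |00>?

Outcome |00> occurs with probability 1/2.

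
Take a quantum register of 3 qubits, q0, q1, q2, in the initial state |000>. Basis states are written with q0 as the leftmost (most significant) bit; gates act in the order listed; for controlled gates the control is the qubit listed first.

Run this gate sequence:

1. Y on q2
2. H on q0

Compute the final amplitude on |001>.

The final state's coefficient on |001> equals sqrt(2)*I/2.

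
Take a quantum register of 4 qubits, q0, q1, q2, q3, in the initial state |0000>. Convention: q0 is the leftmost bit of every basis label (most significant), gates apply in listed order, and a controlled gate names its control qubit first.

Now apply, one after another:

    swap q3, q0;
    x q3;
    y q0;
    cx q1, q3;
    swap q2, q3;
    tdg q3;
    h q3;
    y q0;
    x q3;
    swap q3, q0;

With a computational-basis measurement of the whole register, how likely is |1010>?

Outcome |1010> occurs with probability 1/2.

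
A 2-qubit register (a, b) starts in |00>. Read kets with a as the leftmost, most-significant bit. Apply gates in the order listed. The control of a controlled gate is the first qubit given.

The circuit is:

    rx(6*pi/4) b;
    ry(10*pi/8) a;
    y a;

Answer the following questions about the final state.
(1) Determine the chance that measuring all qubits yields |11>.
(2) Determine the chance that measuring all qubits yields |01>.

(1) A full measurement returns |11> with probability 1/4 - sqrt(2)/8.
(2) Outcome |01> occurs with probability sqrt(2)/8 + 1/4.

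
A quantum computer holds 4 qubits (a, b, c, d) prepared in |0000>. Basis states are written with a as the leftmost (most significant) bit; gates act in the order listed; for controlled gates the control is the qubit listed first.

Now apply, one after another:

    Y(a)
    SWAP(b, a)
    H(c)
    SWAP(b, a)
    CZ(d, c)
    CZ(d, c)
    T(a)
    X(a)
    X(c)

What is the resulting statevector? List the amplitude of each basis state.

The final amplitudes are sqrt(2)*exp(3*I*pi/4)/2 on |0000>, sqrt(2)*exp(3*I*pi/4)/2 on |0010>, and 0 on every other basis state. Key observation: steps 5-6 multiply out to the identity, so the circuit reduces to the remaining gates.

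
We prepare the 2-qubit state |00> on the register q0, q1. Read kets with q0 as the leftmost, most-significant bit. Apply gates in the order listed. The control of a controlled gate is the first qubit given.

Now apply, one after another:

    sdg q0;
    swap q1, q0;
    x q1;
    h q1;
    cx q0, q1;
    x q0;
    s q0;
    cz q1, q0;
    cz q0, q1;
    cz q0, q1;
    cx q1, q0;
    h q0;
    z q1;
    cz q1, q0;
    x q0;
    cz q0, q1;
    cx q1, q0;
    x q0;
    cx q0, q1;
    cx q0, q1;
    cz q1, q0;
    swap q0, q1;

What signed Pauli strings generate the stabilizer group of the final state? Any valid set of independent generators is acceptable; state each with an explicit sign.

The stabilizer group can be generated by +XI, -IX, among other valid generating sets.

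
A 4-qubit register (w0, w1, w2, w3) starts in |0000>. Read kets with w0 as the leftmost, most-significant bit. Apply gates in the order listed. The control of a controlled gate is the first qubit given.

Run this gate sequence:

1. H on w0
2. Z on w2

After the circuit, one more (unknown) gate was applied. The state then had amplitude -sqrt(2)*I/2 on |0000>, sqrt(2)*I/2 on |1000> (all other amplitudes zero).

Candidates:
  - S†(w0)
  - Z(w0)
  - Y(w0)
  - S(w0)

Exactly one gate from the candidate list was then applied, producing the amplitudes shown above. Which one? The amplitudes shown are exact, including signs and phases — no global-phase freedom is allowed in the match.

The applied gate was Y(w0).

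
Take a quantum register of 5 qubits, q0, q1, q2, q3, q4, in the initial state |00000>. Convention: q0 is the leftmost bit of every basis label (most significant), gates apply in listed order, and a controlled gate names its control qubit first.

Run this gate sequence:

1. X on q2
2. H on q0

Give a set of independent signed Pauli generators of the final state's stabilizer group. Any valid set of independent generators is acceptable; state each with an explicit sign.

The final state is stabilized by the group generated by +XIIII, +IZIII, -IIZII, +IIIZI, +IIIIZ; other independent generating sets are equally valid.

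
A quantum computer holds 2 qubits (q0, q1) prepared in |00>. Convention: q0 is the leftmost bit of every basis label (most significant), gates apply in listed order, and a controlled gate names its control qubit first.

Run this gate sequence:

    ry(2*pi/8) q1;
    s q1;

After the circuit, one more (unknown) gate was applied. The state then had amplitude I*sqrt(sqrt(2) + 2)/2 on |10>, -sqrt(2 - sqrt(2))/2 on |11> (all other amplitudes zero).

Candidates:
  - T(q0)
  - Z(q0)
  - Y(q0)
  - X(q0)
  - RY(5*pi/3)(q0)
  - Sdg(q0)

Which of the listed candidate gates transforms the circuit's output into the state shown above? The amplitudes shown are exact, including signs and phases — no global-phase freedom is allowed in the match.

The applied gate was Y(q0).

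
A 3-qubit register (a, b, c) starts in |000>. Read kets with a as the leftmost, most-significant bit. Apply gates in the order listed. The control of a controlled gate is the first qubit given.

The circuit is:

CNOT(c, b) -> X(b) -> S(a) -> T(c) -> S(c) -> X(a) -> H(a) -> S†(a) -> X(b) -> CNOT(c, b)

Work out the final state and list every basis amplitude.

After the circuit, the state carries amplitude sqrt(2)/2 on |000>, sqrt(2)*I/2 on |100>, and 0 on every other basis state.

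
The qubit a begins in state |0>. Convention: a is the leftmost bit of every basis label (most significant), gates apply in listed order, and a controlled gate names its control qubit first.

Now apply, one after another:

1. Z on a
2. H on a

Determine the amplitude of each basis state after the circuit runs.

After the circuit, the state carries amplitude sqrt(2)/2 on |0>, sqrt(2)/2 on |1>.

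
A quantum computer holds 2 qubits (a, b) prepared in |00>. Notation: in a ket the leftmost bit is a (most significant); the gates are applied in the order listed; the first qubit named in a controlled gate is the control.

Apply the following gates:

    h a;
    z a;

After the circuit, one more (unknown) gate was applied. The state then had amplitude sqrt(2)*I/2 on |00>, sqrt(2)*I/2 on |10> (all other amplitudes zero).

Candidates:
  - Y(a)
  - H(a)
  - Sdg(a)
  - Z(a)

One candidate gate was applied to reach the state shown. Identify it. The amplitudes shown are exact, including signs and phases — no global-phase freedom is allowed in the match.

It was Y(a) that produced the state shown.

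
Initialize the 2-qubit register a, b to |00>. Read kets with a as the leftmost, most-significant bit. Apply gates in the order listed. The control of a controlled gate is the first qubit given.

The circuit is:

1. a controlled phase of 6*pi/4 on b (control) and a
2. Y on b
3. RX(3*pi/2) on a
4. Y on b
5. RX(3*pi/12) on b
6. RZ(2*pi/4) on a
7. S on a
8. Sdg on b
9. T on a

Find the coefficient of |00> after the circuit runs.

|00> carries amplitude sqrt(2*sqrt(2) + 4)*exp(3*I*pi/4)/4 in the final state.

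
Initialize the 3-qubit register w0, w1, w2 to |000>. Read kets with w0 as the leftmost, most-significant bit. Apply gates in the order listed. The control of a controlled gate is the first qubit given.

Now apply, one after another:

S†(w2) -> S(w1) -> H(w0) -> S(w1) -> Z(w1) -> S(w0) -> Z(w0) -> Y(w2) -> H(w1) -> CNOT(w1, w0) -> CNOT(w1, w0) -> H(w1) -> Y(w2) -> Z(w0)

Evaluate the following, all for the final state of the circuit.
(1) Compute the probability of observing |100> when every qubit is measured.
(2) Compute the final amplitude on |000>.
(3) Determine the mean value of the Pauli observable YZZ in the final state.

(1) The probability of measuring |100> is 1/2.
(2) The amplitude on |000> is sqrt(2)/2.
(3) The expectation value of YZZ is 1.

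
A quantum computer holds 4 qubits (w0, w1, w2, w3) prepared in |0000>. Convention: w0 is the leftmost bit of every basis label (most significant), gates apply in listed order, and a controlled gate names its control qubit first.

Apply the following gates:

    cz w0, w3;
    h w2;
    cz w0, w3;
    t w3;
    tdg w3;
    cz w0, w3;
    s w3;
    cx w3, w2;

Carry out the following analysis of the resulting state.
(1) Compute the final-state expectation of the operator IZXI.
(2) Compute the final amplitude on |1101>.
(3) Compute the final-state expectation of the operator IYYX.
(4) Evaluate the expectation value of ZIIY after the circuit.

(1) The expectation value of IZXI is 1.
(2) The final state's coefficient on |1101> equals 0.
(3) The expectation value of IYYX is 0.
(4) In the final state, ZIIY has expectation 0.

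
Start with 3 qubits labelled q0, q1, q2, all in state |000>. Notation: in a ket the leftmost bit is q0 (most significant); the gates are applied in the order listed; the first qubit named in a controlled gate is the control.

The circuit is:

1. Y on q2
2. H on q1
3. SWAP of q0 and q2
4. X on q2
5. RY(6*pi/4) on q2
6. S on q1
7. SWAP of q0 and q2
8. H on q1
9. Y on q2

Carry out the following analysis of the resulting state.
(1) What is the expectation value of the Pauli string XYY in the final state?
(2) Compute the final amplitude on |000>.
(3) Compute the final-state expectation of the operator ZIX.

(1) The expectation value of XYY is 0.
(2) The amplitude on |000> is sqrt(2)*(-1 - I)/4.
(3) The observable ZIX averages to 0.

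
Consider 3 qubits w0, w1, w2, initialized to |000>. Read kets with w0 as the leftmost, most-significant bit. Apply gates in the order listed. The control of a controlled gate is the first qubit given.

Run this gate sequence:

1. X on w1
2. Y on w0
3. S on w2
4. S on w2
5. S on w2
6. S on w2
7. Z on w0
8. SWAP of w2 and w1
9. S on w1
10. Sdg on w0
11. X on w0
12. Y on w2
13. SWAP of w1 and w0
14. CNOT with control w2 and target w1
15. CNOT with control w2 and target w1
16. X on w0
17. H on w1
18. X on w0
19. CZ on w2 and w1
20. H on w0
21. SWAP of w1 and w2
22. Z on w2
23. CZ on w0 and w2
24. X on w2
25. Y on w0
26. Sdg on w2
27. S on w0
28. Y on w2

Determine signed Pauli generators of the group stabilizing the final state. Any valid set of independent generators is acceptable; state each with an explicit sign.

The stabilizer group can be generated by -YIZ, -ZIY, +IZI, among other valid generating sets. Key observation: the block from step 3 through step 6 cancels to the identity and can be dropped.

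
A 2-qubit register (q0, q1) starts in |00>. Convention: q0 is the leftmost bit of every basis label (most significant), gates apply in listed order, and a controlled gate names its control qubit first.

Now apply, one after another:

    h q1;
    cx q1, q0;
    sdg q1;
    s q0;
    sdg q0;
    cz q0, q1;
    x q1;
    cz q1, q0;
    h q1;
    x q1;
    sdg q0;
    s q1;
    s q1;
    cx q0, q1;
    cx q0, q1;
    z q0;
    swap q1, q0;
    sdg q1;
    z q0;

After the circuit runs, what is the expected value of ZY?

The expectation value of ZY is -1.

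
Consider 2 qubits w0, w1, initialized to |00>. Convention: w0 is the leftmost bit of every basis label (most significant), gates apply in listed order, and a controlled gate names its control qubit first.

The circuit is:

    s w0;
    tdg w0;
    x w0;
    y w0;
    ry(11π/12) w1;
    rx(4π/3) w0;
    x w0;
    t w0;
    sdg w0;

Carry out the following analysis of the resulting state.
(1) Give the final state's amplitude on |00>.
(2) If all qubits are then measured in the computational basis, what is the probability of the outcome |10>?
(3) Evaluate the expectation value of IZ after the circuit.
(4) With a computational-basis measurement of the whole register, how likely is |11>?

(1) The final state's coefficient on |00> equals -sqrt(3*sqrt(2) + 6)/8 + 3*sqrt(2 - sqrt(2))/8.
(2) The probability of measuring |10> is -sqrt(6)/32 - sqrt(2)/32 + 1/8.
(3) The observable IZ averages to -sqrt(6)/4 - sqrt(2)/4.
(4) Outcome |11> occurs with probability sqrt(2)/32 + sqrt(6)/32 + 1/8.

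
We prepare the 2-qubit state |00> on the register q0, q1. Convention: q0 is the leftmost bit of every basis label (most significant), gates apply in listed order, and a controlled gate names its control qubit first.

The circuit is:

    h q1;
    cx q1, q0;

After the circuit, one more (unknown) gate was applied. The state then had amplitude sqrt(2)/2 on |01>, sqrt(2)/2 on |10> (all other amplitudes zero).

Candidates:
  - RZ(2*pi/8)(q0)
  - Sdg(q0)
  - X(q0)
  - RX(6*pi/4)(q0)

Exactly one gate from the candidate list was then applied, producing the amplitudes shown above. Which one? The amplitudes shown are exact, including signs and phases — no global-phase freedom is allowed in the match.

The applied gate was X(q0).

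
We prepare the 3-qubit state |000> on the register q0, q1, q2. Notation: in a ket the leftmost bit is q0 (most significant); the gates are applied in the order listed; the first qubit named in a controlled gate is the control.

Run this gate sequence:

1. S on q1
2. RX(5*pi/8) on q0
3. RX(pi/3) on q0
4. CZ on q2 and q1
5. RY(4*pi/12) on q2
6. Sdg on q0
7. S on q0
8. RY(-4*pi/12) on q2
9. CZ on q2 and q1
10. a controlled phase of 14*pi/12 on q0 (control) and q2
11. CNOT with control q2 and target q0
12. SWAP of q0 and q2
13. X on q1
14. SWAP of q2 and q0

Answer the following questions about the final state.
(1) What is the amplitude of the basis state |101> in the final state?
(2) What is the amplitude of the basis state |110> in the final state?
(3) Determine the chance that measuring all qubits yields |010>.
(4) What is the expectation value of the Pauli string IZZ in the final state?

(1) |101> carries amplitude 0 in the final state. Key observation: the block from step 4 through step 9 cancels to the identity and can be dropped.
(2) The final state's coefficient on |110> equals -I*cos(pi/48).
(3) The probability of measuring |010> is -sqrt(3*sqrt(2) + 6)/8 - sqrt(2 - sqrt(2))/8 + 1/2.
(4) The observable IZZ averages to -1.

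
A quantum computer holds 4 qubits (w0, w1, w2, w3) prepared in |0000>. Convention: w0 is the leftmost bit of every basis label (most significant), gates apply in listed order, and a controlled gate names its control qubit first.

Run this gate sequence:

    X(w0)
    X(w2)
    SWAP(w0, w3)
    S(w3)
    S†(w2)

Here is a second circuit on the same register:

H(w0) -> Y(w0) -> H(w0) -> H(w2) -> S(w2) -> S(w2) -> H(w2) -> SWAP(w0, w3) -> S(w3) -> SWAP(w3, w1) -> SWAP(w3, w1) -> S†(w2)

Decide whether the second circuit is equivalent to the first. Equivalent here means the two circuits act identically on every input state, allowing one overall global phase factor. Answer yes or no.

No — the two circuits implement different unitaries, even allowing a global phase.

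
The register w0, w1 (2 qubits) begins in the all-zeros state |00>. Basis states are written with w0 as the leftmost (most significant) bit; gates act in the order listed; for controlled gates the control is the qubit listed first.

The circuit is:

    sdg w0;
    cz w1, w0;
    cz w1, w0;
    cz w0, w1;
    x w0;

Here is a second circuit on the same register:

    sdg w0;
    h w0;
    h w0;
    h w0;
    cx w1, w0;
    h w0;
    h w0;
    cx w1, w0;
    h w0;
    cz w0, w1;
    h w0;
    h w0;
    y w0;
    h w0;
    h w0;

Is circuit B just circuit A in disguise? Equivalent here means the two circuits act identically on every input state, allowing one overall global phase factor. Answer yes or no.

No: there is an input state on which the two circuits produce genuinely different outputs (not merely differing by a phase).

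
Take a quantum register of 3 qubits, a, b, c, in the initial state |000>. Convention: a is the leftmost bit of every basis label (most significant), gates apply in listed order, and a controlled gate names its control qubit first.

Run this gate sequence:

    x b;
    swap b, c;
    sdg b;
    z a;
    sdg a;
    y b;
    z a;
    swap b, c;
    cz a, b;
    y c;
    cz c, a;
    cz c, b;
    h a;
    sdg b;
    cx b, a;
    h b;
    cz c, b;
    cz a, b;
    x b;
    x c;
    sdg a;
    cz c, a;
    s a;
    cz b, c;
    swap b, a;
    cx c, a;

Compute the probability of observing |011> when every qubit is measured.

A full measurement returns |011> with probability 1/4.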